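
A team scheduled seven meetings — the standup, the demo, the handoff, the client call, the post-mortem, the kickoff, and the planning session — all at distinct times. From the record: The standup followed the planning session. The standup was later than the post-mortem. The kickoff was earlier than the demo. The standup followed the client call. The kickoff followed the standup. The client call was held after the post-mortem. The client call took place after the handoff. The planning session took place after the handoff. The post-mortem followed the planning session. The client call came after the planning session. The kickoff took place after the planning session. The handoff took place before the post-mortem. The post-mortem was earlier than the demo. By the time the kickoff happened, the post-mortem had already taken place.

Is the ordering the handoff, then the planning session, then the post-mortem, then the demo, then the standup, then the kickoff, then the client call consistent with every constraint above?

no

The constraints require the kickoff before the demo, but in the proposed sequence the demo appears ahead of the kickoff. That one violation is enough.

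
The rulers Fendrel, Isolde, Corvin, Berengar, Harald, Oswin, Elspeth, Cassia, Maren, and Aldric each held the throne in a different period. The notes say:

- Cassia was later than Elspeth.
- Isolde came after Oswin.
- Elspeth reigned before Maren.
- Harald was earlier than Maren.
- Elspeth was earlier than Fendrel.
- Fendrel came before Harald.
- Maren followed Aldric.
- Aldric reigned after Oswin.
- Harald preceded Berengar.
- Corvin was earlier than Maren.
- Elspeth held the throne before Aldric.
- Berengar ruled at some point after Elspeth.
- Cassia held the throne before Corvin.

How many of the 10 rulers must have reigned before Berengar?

3

Directly stated before Berengar: Elspeth and Harald.
Fendrel reaches Berengar via Fendrel → Harald → Berengar.
No chain forces Isolde (or any of the others) ahead of Berengar.
That's Elspeth, Fendrel, and Harald — 3 in all.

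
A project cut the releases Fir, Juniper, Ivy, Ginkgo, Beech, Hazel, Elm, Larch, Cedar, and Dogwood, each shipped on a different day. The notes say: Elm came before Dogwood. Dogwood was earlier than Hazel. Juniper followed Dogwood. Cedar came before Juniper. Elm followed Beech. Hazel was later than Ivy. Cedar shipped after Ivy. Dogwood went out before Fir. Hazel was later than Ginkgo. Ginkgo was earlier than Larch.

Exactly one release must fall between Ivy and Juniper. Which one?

Cedar

Tracing the constraints gives Ivy → Cedar → Juniper, so Cedar sits after Ivy and before Juniper.
No other release is forced both after Ivy and before Juniper.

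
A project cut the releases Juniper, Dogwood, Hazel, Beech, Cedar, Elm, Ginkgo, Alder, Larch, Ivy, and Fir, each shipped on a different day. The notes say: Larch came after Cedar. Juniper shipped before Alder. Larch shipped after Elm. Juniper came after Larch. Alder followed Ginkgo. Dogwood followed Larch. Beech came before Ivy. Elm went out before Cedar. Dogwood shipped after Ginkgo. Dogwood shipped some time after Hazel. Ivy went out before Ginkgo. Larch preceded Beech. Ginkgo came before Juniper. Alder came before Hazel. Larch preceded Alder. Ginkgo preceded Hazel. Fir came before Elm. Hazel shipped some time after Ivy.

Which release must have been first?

Fir

Fir has a chain of constraints placing it before every other release, so Fir must be first.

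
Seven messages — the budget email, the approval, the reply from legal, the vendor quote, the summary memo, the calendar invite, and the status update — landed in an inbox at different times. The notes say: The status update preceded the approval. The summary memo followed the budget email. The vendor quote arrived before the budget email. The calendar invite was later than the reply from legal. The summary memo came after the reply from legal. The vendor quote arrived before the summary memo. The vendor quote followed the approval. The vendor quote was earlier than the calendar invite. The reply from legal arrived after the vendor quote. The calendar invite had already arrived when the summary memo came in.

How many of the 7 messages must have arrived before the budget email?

Directly stated before the budget email: the vendor quote.
The approval reaches the budget email via the approval → the vendor quote → the budget email.
The status update reaches the budget email via the status update → the approval → the vendor quote → the budget email.
No chain forces the summary memo (or any of the others) ahead of the budget email.
That's the approval, the status update, and the vendor quote — 3 in all.

3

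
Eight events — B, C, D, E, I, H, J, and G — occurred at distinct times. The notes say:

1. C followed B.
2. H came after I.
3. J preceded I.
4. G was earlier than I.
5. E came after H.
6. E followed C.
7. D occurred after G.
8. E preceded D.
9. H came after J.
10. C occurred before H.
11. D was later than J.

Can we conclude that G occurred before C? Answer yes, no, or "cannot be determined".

No chain of stated constraints runs from G to C, and none runs from C to G either.
So the relative order of G and C is not fixed by the given facts.

cannot be determined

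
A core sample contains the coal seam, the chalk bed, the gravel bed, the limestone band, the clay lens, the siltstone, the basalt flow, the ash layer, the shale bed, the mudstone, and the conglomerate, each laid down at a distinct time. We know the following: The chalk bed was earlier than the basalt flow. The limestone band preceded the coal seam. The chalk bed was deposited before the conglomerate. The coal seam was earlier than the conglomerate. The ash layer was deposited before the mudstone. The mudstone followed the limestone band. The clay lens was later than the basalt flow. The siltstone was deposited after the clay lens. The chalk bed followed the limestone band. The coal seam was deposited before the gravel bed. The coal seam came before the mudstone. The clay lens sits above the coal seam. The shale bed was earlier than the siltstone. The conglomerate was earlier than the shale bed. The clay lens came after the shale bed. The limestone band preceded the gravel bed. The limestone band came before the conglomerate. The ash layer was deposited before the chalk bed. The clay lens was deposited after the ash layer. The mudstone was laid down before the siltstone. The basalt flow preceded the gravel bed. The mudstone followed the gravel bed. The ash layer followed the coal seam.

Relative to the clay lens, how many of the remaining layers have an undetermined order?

2

Forced before the clay lens: the ash layer, the basalt flow, the chalk bed, the coal seam, the conglomerate, the limestone band, and the shale bed; forced after the clay lens: the siltstone.
That leaves the gravel bed and the mudstone with no forced order relative to the clay lens — 2.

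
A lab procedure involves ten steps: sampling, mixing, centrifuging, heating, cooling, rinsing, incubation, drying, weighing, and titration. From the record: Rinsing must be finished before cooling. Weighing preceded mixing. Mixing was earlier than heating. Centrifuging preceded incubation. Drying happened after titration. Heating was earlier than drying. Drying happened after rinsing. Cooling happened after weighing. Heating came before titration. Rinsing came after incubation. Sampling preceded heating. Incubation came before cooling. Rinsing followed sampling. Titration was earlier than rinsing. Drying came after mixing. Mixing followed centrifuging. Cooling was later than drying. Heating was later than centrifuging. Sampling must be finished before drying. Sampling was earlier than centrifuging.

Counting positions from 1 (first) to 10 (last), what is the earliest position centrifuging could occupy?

2

Sampling must come before centrifuging — 1 forced predecessor.
Nothing else is forced ahead of centrifuging, so its earliest slot is position 1 + 1 = 2.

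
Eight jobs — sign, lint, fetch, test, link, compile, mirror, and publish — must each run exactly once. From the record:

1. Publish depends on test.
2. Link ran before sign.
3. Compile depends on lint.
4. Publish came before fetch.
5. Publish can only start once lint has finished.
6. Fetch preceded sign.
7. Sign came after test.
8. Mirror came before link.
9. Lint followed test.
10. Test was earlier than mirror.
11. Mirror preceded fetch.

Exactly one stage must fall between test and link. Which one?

Tracing the constraints gives test → mirror → link, so mirror sits after test and before link.
No other stage is forced both after test and before link.

mirror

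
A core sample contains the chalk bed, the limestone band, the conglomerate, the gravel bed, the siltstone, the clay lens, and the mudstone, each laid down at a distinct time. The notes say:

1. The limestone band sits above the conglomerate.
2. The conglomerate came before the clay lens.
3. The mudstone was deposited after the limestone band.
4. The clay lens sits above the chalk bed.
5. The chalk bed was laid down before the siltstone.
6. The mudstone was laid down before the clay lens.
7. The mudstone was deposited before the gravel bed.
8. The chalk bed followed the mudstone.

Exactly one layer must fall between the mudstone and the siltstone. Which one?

the chalk bed

Tracing the constraints gives the mudstone → the chalk bed → the siltstone, so the chalk bed sits after the mudstone and before the siltstone.
No other layer is forced both after the mudstone and before the siltstone.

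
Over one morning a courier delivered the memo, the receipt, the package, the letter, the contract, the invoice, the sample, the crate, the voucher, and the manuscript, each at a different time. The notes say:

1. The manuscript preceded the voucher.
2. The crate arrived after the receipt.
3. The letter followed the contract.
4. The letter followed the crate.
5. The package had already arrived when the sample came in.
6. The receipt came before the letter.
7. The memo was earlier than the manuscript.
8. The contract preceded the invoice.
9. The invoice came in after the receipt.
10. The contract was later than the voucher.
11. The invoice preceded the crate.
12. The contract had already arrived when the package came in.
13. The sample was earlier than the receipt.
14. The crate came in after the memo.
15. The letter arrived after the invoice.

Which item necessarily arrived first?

The memo has a chain of constraints placing it before every other item, so the memo must be first.

the memo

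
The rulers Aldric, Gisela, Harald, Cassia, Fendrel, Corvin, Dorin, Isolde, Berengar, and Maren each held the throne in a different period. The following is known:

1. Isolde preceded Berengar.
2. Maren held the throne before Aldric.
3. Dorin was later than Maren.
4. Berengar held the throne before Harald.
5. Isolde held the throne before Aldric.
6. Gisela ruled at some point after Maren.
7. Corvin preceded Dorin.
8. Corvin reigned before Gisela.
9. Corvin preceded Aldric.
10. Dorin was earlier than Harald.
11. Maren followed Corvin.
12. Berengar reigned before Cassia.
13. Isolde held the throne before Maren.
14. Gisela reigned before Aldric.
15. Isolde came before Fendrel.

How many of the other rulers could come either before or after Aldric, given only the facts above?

Forced before Aldric: Corvin, Gisela, Isolde, and Maren.
That leaves Berengar, Cassia, Dorin, Fendrel, and Harald with no forced order relative to Aldric — 5.

5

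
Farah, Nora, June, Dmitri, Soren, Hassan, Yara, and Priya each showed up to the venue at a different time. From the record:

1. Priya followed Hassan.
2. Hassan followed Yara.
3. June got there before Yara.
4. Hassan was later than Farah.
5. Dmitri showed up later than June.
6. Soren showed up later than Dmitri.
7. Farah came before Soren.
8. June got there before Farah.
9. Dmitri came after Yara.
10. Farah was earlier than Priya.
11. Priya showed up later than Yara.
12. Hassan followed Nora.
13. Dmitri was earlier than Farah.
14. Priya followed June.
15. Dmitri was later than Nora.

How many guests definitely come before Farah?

4

Directly stated before Farah: Dmitri and June.
Nora reaches Farah via Nora → Dmitri → Farah.
Yara reaches Farah via Yara → Dmitri → Farah.
That's Dmitri, June, Nora, and Yara — 4 in all.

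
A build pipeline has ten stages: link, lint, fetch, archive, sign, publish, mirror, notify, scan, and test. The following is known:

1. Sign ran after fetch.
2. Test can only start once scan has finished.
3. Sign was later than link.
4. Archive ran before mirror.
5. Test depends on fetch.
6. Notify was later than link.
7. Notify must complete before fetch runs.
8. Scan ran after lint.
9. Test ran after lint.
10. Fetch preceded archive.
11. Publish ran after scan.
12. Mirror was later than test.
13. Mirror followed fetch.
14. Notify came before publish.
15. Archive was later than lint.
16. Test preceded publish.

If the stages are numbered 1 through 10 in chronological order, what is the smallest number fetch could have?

3

Link and notify must both come before fetch — 2 forced predecessors.
Nothing else is forced ahead of fetch, so its earliest slot is position 2 + 1 = 3.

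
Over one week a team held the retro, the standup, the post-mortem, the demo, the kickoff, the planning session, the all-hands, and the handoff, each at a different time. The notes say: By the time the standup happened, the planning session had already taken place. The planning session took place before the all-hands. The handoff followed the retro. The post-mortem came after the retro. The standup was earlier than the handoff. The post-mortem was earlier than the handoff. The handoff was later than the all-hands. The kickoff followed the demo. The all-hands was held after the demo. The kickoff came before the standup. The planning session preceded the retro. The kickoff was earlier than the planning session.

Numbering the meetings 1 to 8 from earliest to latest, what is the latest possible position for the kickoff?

2

The kickoff must come before the all-hands, the handoff, the planning session, the post-mortem, the retro, and the standup — 6 meetings forced after it.
Everything else can be placed before the kickoff in some valid order, so the kickoff can sit as late as position 8 − 6 = 2.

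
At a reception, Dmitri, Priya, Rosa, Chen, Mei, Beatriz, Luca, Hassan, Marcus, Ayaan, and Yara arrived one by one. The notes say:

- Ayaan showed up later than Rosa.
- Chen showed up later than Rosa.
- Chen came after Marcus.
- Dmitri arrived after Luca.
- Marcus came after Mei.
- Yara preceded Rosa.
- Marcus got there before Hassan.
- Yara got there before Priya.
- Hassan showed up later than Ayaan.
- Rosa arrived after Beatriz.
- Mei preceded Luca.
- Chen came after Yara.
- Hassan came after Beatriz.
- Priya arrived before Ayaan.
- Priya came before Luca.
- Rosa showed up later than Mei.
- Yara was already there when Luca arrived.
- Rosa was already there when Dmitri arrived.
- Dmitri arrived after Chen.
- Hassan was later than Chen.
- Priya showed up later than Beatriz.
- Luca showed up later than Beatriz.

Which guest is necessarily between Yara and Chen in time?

Rosa

Tracing the constraints gives Yara → Rosa → Chen, so Rosa sits after Yara and before Chen.
No other guest is forced both after Yara and before Chen.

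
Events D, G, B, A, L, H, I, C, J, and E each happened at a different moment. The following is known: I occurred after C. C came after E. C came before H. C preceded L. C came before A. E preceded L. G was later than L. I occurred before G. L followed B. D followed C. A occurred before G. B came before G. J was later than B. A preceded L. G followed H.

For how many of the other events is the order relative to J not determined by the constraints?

8

Forced before J: B.
That leaves A, C, D, E, G, H, I, and L with no forced order relative to J — 8.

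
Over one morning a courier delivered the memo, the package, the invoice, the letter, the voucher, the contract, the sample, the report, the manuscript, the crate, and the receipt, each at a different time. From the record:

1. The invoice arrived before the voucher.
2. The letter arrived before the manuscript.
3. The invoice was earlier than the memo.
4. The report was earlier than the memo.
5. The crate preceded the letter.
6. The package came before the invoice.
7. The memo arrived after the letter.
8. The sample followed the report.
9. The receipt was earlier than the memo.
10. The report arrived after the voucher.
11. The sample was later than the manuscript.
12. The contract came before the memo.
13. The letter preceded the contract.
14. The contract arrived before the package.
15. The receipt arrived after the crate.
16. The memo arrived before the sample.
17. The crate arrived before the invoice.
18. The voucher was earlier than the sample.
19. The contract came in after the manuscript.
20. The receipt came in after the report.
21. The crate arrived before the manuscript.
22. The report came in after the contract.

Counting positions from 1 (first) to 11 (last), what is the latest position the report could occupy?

The report must come before the memo, the receipt, and the sample — 3 items forced after it.
Everything else can be placed before the report in some valid order, so the report can sit as late as position 11 − 3 = 8.

8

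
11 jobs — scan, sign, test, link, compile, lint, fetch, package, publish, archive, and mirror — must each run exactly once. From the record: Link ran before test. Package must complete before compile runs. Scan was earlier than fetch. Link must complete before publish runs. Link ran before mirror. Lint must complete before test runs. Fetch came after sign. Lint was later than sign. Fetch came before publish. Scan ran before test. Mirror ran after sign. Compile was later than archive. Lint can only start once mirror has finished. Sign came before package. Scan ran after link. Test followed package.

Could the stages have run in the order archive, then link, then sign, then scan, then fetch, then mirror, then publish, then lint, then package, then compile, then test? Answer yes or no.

yes

Check each stated constraint against the proposed order — e.g. archive is ahead of compile; link is ahead of test. Every pair is in the required order; nothing is violated.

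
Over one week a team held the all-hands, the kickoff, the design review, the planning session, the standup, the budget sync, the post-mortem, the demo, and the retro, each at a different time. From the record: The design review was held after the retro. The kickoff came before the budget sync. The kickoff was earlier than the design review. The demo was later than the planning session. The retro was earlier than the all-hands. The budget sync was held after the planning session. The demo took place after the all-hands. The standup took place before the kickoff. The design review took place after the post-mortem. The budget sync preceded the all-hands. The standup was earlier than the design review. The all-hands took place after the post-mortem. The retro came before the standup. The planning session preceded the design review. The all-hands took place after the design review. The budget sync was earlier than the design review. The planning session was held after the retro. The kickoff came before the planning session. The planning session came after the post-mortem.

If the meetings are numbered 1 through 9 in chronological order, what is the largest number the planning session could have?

The planning session must come before the all-hands, the budget sync, the demo, and the design review — 4 meetings forced after it.
Everything else can be placed before the planning session in some valid order, so the planning session can sit as late as position 9 − 4 = 5.

5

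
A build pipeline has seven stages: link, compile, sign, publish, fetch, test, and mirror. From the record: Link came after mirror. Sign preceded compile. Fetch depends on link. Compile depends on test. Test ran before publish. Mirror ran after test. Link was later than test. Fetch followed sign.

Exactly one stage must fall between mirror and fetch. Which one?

link

Tracing the constraints gives mirror → link → fetch, so link sits after mirror and before fetch.
No other stage is forced both after mirror and before fetch.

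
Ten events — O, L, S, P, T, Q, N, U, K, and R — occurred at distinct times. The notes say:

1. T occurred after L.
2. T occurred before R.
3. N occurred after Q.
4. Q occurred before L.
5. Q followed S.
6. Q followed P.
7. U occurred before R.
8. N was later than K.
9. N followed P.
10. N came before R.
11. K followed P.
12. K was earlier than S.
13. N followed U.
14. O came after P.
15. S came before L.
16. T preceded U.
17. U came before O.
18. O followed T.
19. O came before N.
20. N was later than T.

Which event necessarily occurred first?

P has a chain of constraints placing it before every other event, so P must be first.

P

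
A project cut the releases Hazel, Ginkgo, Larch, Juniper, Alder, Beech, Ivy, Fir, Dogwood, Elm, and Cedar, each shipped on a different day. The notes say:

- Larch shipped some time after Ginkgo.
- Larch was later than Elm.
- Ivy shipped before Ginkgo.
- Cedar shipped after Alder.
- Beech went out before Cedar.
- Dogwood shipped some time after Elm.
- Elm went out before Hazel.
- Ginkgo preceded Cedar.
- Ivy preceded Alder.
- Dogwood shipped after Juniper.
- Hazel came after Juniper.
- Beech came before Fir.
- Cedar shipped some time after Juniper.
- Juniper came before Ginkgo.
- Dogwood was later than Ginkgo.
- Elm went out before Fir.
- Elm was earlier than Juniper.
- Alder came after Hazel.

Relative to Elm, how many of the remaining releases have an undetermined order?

2

Forced after Elm: Alder, Cedar, Dogwood, Fir, Ginkgo, Hazel, Juniper, and Larch.
That leaves Beech and Ivy with no forced order relative to Elm — 2.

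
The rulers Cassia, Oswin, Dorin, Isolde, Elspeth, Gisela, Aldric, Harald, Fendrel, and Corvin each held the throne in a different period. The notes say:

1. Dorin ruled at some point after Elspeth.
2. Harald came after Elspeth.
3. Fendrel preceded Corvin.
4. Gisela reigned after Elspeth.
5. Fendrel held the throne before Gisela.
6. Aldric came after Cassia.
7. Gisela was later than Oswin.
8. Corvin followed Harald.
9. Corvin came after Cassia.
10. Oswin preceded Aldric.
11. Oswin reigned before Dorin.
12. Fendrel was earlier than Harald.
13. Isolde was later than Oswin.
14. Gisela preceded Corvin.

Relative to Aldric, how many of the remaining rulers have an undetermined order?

7

Forced before Aldric: Cassia and Oswin.
That leaves Corvin, Dorin, Elspeth, Fendrel, Gisela, Harald, and Isolde with no forced order relative to Aldric — 7.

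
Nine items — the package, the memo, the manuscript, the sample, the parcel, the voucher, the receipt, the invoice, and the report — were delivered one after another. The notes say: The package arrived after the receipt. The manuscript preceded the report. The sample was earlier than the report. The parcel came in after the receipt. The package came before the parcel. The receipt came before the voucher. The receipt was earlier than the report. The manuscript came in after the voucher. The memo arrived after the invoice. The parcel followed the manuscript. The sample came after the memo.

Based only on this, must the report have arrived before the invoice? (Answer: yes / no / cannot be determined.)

Tracing the constraints gives the invoice → the memo → the sample → the report, so the invoice must come before the report.
That means the report cannot be before the invoice.

no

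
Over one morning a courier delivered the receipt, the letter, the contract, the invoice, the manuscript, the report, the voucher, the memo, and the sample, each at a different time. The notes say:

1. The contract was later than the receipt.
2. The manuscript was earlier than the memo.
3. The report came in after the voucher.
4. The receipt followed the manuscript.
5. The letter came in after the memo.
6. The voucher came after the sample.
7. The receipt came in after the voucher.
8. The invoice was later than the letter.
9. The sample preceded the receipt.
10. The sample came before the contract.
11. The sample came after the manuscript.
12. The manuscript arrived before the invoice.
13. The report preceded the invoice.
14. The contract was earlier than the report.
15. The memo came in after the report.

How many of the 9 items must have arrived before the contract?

Directly stated before the contract: the receipt and the sample.
The manuscript reaches the contract via the manuscript → the receipt → the contract.
The voucher reaches the contract via the voucher → the receipt → the contract.
No chain forces the letter (or any of the others) ahead of the contract.
That's the manuscript, the receipt, the sample, and the voucher — 4 in all.

4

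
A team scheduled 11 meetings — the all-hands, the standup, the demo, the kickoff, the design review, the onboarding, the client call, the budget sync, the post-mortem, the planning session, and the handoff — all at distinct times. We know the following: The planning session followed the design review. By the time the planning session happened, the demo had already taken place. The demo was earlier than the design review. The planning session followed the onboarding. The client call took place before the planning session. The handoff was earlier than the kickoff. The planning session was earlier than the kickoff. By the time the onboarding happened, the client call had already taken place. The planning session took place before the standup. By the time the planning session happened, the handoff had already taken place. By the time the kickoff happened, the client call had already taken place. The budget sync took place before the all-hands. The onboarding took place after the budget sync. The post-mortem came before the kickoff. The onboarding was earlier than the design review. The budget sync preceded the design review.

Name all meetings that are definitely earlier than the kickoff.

the budget sync, the client call, the demo, the design review, the handoff, the onboarding, the planning session, the post-mortem

Directly stated before the kickoff: the client call, the handoff, the planning session, and the post-mortem.
The budget sync reaches the kickoff via the budget sync → the onboarding → the planning session → the kickoff.
The demo reaches the kickoff via the demo → the planning session → the kickoff.
The design review reaches the kickoff via the design review → the planning session → the kickoff.
Likewise the onboarding reaches the kickoff by chaining the stated constraints.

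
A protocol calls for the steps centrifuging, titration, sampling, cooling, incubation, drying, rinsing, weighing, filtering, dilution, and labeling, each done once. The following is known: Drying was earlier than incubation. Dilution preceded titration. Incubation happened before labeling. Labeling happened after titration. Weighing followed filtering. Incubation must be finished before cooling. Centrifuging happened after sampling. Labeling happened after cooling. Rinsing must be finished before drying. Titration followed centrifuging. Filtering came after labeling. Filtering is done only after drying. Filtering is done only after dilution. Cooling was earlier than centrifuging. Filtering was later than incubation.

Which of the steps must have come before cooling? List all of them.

Directly stated before cooling: incubation.
Drying reaches cooling via drying → incubation → cooling.
Rinsing reaches cooling via rinsing → drying → incubation → cooling.
No chain forces centrifuging (or any of the others) ahead of cooling.

drying, incubation, rinsing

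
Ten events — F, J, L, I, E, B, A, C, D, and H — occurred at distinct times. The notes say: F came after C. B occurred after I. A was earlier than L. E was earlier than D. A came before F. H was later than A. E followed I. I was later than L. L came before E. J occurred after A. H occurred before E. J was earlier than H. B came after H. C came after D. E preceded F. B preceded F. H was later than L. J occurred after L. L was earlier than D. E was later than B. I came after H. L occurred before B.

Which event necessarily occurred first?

A has a chain of constraints placing it before every other event, so A must be first.

A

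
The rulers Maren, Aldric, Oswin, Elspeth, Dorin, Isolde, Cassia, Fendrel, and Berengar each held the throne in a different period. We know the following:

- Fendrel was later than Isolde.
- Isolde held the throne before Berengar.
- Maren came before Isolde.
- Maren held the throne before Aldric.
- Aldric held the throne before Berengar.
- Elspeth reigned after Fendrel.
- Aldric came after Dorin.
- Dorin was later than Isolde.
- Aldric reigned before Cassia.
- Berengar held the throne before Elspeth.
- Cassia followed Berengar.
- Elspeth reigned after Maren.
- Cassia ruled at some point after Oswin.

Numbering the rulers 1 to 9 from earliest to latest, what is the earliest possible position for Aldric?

4

Dorin, Isolde, and Maren must all come before Aldric — 3 forced predecessors.
Nothing else is forced ahead of Aldric, so their earliest slot is position 3 + 1 = 4.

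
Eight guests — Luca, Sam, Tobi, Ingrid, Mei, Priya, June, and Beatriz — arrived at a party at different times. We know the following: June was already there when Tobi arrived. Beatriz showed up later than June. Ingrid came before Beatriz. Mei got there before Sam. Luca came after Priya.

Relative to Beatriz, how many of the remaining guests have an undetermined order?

Forced before Beatriz: Ingrid and June.
That leaves Luca, Mei, Priya, Sam, and Tobi with no forced order relative to Beatriz — 5.

5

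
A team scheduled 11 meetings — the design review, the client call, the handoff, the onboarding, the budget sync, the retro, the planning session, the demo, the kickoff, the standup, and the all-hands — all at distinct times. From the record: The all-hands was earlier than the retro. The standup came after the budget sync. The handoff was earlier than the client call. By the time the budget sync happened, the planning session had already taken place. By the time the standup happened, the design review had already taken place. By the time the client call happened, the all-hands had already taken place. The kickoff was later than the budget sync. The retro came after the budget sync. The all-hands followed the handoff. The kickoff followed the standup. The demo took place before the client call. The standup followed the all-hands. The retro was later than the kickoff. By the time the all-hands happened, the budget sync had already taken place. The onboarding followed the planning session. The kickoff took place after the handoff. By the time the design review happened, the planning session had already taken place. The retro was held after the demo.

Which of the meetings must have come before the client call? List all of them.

Directly stated before the client call: the all-hands, the demo, and the handoff.
The budget sync reaches the client call via the budget sync → the all-hands → the client call.
The planning session reaches the client call via the planning session → the budget sync → the all-hands → the client call.
No chain forces the kickoff (or any of the others) ahead of the client call.

the all-hands, the budget sync, the demo, the handoff, the planning session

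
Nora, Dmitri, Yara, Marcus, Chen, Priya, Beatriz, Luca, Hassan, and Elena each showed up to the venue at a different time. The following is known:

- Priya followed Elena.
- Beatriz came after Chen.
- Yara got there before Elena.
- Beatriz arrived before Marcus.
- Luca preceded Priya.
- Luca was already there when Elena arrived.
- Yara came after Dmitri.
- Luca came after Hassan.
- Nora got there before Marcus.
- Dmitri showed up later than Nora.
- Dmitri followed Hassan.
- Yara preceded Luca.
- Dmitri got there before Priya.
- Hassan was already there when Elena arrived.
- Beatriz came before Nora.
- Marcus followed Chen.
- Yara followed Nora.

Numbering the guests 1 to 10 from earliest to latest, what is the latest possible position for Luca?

8

Luca must come before Elena and Priya — 2 guests forced after them.
Everything else can be placed before Luca in some valid order, so Luca can sit as late as position 10 − 2 = 8.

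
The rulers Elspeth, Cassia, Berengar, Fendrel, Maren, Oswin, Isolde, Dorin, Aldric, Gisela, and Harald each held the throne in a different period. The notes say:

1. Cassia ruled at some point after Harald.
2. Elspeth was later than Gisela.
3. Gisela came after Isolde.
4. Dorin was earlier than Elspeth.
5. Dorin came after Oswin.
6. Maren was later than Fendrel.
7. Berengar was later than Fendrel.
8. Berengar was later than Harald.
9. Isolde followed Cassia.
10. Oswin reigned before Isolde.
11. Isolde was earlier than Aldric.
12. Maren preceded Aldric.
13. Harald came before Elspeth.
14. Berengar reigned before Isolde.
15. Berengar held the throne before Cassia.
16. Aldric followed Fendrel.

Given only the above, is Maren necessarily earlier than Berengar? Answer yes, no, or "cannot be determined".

cannot be determined

No chain of stated constraints runs from Maren to Berengar, and none runs from Berengar to Maren either.
So the relative order of Maren and Berengar is not fixed by the given facts.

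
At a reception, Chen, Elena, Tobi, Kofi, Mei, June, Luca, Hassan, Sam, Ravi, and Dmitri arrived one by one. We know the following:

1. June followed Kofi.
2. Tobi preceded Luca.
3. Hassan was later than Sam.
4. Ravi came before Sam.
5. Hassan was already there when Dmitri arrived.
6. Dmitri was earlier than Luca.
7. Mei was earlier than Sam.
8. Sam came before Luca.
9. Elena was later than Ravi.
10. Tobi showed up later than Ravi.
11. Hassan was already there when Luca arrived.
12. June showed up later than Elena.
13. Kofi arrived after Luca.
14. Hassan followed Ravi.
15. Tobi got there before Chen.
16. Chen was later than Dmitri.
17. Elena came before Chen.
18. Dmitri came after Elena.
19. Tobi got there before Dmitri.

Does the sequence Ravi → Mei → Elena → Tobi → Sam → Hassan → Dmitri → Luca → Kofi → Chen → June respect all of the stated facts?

yes

Check each stated constraint against the proposed order — e.g. Elena is ahead of Chen; Elena is ahead of June. Every pair is in the required order; nothing is violated.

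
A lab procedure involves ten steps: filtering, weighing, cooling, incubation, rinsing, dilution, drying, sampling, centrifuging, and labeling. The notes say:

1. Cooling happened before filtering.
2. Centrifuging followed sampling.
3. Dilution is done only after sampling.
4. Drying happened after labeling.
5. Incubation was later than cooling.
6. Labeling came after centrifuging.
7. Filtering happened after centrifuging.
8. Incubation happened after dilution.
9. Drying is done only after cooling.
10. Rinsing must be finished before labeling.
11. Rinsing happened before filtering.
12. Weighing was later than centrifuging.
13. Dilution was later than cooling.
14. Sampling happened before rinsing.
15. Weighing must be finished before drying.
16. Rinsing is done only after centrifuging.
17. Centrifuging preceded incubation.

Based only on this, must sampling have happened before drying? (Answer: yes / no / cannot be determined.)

yes

Chain the constraints: sampling → rinsing → labeling → drying. Each link is directly stated, so sampling comes before drying.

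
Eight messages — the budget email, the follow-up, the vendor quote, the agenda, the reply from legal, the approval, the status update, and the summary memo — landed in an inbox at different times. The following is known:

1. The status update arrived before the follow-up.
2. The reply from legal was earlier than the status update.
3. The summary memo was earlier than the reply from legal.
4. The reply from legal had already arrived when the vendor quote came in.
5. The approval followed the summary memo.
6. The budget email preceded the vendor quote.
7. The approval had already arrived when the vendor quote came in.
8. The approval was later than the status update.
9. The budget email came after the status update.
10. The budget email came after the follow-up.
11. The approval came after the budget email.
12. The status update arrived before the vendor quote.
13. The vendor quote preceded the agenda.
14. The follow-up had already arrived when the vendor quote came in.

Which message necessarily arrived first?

The summary memo has a chain of constraints placing it before every other message, so the summary memo must be first.

the summary memo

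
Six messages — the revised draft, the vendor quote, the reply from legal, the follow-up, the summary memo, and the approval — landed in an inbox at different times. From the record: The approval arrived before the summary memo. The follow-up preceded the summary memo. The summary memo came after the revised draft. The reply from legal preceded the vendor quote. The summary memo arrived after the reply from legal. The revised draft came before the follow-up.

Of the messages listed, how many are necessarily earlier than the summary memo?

4

Directly stated before the summary memo: the approval, the follow-up, the reply from legal, and the revised draft.
That's the approval, the follow-up, the reply from legal, and the revised draft — 4 in all.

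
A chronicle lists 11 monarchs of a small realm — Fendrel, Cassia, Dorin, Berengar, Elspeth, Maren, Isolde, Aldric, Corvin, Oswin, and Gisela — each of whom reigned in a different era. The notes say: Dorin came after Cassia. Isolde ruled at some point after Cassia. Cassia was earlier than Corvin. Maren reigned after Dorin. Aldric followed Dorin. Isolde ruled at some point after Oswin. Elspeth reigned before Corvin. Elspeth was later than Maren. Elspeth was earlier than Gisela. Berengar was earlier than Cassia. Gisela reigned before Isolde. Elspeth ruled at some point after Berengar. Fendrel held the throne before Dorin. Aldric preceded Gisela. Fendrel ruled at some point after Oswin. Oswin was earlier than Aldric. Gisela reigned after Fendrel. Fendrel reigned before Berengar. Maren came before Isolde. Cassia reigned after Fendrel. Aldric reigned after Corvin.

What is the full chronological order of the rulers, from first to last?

The constraints fix every adjacent pair, so only one ordering works:
Oswin → Fendrel → Berengar → Cassia → Dorin → Maren → Elspeth → Corvin → Aldric → Gisela → Isolde.

Oswin, Fendrel, Berengar, Cassia, Dorin, Maren, Elspeth, Corvin, Aldric, Gisela, Isolde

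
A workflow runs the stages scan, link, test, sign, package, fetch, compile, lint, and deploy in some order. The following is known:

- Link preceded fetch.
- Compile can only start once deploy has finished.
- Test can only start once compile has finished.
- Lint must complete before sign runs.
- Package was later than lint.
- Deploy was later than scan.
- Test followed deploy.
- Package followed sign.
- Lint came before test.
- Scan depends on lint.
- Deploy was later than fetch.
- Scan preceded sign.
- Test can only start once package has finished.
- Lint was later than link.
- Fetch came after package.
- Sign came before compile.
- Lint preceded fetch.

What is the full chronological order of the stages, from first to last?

link, lint, scan, sign, package, fetch, deploy, compile, test

The constraints fix every adjacent pair, so only one ordering works:
link → lint → scan → sign → package → fetch → deploy → compile → test.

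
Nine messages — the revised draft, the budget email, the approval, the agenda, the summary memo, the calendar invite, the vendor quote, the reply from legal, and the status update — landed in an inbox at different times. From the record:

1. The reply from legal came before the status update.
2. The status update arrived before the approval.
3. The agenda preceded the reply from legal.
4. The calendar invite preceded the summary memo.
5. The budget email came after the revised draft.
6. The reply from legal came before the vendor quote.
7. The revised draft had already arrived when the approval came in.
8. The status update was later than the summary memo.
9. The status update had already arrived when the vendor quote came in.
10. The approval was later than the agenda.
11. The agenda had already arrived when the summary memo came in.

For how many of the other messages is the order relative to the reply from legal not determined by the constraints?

Forced before the reply from legal: the agenda; forced after the reply from legal: the approval, the status update, and the vendor quote.
That leaves the budget email, the calendar invite, the revised draft, and the summary memo with no forced order relative to the reply from legal — 4.

4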